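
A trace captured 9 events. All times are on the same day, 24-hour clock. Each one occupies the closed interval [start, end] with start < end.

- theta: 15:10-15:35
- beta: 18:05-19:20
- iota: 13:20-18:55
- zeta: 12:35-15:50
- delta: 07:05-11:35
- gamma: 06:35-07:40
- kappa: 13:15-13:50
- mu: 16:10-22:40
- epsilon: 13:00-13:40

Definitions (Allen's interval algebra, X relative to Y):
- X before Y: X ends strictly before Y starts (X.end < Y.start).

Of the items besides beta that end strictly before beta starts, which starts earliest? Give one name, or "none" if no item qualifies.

Target beta = [18:05, 19:20].
delta [07:05, 11:35] → before → candidate.
epsilon [13:00, 13:40] → before → candidate.
gamma [06:35, 07:40] → before → candidate.
iota [13:20, 18:55] → overlaps → excluded.
kappa [13:15, 13:50] → before → candidate.
mu [16:10, 22:40] → contains → excluded.
theta [15:10, 15:35] → before → candidate.
zeta [12:35, 15:50] → before → candidate.
Among candidates, earliest start is 06:35 → gamma.

gamma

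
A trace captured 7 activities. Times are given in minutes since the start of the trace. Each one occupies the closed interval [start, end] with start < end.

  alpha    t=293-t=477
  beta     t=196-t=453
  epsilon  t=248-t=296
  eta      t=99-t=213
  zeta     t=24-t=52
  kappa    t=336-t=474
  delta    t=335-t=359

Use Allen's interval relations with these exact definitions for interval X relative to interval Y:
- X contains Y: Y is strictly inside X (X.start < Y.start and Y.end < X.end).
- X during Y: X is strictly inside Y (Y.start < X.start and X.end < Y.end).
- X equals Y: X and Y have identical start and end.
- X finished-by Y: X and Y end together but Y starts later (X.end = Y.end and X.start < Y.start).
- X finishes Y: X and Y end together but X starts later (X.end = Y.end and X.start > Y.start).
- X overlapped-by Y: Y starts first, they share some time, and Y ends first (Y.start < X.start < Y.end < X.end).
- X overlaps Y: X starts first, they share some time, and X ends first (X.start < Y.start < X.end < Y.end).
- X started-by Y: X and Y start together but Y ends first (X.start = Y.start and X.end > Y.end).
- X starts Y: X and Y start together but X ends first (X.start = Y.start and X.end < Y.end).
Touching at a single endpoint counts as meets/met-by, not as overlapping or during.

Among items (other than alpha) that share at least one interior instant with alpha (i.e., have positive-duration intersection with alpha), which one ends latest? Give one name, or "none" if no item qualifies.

kappa

Target alpha = [t=293, t=477].
beta [t=196, t=453] → overlaps → candidate.
delta [t=335, t=359] → during → candidate.
epsilon [t=248, t=296] → overlaps → candidate.
eta [t=99, t=213] → before → excluded.
kappa [t=336, t=474] → during → candidate.
zeta [t=24, t=52] → before → excluded.
Among candidates, latest end is t=474 → kappa.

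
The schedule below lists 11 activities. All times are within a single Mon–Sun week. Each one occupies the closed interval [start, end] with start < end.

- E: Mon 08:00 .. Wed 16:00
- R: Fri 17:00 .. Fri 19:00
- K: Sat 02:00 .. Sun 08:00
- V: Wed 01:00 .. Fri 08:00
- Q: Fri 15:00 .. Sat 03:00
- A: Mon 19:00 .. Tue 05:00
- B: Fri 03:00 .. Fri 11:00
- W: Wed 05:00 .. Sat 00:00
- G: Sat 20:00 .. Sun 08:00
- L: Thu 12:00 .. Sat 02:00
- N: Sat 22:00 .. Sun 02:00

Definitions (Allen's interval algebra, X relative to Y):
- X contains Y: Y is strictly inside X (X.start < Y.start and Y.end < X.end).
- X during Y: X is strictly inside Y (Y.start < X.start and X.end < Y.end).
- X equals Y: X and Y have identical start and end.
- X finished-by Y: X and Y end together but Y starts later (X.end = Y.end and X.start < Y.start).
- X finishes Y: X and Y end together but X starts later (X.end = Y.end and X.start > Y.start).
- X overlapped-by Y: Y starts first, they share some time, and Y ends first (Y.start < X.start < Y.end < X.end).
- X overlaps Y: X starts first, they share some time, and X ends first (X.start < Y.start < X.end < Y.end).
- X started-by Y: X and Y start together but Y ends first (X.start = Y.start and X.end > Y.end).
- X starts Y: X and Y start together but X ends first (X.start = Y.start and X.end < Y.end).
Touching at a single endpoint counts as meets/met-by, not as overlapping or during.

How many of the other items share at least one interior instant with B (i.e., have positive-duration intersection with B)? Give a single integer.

3

Target B = [Fri 03:00, Fri 11:00].
A [Mon 19:00, Tue 05:00] → before → no.
E [Mon 08:00, Wed 16:00] → before → no.
G [Sat 20:00, Sun 08:00] → after → no.
K [Sat 02:00, Sun 08:00] → after → no.
L [Thu 12:00, Sat 02:00] → contains → counts.
N [Sat 22:00, Sun 02:00] → after → no.
Q [Fri 15:00, Sat 03:00] → after → no.
R [Fri 17:00, Fri 19:00] → after → no.
V [Wed 01:00, Fri 08:00] → overlaps → counts.
W [Wed 05:00, Sat 00:00] → contains → counts.
Total: 3.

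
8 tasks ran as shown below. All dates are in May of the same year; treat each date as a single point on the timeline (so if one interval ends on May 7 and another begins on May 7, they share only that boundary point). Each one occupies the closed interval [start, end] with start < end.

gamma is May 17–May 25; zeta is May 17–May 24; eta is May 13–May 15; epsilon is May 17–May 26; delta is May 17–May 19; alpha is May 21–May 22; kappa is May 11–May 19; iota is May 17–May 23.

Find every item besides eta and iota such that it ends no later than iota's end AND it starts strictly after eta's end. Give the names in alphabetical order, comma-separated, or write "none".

alpha, delta

Conditions: its end is no later than iota's end (X.end <= May 23) AND its start is strictly after eta's end (X.start > May 15).
alpha: end May 22 <= May 23? ✓; start May 21 > May 15? ✓ → yes.
delta: end May 19 <= May 23? ✓; start May 17 > May 15? ✓ → yes.
epsilon: end May 26 <= May 23? ✗; start May 17 > May 15? ✓ → no.
gamma: end May 25 <= May 23? ✗; start May 17 > May 15? ✓ → no.
kappa: end May 19 <= May 23? ✓; start May 11 > May 15? ✗ → no.
zeta: end May 24 <= May 23? ✗; start May 17 > May 15? ✓ → no.
Result: alpha, delta.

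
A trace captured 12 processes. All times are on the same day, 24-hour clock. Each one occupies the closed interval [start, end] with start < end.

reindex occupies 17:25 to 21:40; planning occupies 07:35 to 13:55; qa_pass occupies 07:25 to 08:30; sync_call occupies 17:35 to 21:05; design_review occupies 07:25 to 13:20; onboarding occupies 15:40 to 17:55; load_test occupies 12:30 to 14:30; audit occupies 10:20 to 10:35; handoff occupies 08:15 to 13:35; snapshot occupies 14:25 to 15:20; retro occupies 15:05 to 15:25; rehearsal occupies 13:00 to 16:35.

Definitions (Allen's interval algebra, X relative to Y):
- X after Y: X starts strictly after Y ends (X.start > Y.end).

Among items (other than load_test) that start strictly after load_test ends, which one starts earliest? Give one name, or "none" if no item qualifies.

Target load_test = [12:30, 14:30].
audit [10:20, 10:35] → before → excluded.
design_review [07:25, 13:20] → overlaps → excluded.
handoff [08:15, 13:35] → overlaps → excluded.
onboarding [15:40, 17:55] → after → candidate.
planning [07:35, 13:55] → overlaps → excluded.
qa_pass [07:25, 08:30] → before → excluded.
rehearsal [13:00, 16:35] → overlapped-by → excluded.
reindex [17:25, 21:40] → after → candidate.
retro [15:05, 15:25] → after → candidate.
snapshot [14:25, 15:20] → overlapped-by → excluded.
sync_call [17:35, 21:05] → after → candidate.
Among candidates, earliest start is 15:05 → retro.

retro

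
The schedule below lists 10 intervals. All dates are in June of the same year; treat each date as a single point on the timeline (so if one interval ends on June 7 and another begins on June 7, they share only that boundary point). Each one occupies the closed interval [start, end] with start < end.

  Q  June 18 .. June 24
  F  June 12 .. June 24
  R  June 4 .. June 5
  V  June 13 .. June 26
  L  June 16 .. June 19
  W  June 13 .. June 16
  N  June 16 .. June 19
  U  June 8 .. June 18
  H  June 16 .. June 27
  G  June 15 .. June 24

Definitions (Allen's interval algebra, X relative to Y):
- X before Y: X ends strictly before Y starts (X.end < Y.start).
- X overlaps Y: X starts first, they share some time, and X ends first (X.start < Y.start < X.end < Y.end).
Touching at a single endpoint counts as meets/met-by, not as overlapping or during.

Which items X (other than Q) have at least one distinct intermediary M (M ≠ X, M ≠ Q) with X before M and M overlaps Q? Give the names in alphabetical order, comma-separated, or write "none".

Target Q = [June 18, June 24].
Intermediaries M with M overlaps Q: L, N.
Via L — items with X before L: R.
Via N — items with X before N: R.
Union: R.

R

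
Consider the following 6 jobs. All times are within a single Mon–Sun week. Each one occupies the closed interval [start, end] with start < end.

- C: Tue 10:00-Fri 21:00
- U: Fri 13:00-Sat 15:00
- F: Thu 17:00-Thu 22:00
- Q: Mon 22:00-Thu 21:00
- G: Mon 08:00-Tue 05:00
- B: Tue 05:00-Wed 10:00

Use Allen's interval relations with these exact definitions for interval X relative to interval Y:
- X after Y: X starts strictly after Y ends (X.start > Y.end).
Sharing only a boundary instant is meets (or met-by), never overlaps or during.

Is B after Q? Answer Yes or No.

B = [Tue 05:00, Wed 10:00], Q = [Mon 22:00, Thu 21:00].
Actual relation of B to Q: during.
Asked whether 'after' holds → No.

No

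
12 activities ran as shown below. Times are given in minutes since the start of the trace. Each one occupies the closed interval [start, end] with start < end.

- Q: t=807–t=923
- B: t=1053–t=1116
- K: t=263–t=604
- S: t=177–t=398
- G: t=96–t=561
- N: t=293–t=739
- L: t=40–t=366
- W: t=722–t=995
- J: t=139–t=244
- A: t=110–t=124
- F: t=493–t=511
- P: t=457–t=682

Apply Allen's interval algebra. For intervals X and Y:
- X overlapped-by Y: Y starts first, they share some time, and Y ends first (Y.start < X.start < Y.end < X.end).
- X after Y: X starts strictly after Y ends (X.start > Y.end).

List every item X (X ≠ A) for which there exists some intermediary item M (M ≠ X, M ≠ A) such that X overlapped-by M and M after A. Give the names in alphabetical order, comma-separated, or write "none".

K, N, P, S, W

Target A = [t=110, t=124].
Intermediaries M with M after A: B, F, J, K, N, P, Q, S, W.
Via B — items with X overlapped-by B: none.
Via F — items with X overlapped-by F: none.
Via J — items with X overlapped-by J: S.
Via K — items with X overlapped-by K: N, P.
Via N — items with X overlapped-by N: W.
Via P — items with X overlapped-by P: none.
Via Q — items with X overlapped-by Q: none.
Via S — items with X overlapped-by S: K, N.
Via W — items with X overlapped-by W: none.
Union: K, N, P, S, W.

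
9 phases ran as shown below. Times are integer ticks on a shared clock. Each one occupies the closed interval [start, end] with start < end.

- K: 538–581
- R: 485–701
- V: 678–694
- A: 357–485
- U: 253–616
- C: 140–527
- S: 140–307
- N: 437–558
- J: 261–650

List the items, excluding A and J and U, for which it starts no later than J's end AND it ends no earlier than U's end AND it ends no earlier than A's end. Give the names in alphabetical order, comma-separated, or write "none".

Conditions: its start is no later than J's end (X.start <= 650) AND its end is no earlier than U's end (X.end >= 616) AND its end is no earlier than A's end (X.end >= 485).
C: start 140 <= 650? ✓; end 527 >= 616? ✗; end 527 >= 485? ✓ → no.
K: start 538 <= 650? ✓; end 581 >= 616? ✗; end 581 >= 485? ✓ → no.
N: start 437 <= 650? ✓; end 558 >= 616? ✗; end 558 >= 485? ✓ → no.
R: start 485 <= 650? ✓; end 701 >= 616? ✓; end 701 >= 485? ✓ → yes.
S: start 140 <= 650? ✓; end 307 >= 616? ✗; end 307 >= 485? ✗ → no.
V: start 678 <= 650? ✗; end 694 >= 616? ✓; end 694 >= 485? ✓ → no.
Result: R.

R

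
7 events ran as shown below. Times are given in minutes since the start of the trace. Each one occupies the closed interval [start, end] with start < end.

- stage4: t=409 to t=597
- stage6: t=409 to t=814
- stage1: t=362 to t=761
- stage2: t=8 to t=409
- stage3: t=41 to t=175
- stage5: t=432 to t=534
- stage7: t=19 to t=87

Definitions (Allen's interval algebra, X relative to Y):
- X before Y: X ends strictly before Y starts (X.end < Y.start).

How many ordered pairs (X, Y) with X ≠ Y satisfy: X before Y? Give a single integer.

Checking all 42 ordered pairs for relation 'before'; matching pairs in alphabetical order:
(stage2, stage5): stage2 before stage5 ✓
(stage3, stage1): stage3 before stage1 ✓
(stage3, stage4): stage3 before stage4 ✓
(stage3, stage5): stage3 before stage5 ✓
(stage3, stage6): stage3 before stage6 ✓
(stage7, stage1): stage7 before stage1 ✓
(stage7, stage4): stage7 before stage4 ✓
(stage7, stage5): stage7 before stage5 ✓
(stage7, stage6): stage7 before stage6 ✓
Count: 9.

9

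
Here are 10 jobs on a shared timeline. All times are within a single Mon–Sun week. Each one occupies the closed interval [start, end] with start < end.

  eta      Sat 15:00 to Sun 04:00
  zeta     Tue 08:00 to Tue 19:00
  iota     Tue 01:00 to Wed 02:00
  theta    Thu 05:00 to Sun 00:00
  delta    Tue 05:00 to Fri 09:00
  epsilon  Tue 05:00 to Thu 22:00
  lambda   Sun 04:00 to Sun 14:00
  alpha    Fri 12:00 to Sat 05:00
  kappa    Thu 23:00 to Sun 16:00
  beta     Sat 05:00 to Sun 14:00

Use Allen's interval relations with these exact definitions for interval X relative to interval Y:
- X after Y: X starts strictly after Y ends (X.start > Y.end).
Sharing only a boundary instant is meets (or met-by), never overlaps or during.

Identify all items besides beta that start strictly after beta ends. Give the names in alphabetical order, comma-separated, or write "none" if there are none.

Target beta = [Sat 05:00, Sun 14:00].
alpha [Fri 12:00, Sat 05:00] → meets → no.
delta [Tue 05:00, Fri 09:00] → before → no.
epsilon [Tue 05:00, Thu 22:00] → before → no.
eta [Sat 15:00, Sun 04:00] → during → no.
iota [Tue 01:00, Wed 02:00] → before → no.
kappa [Thu 23:00, Sun 16:00] → contains → no.
lambda [Sun 04:00, Sun 14:00] → finishes → no.
theta [Thu 05:00, Sun 00:00] → overlaps → no.
zeta [Tue 08:00, Tue 19:00] → before → no.
Result: none.

none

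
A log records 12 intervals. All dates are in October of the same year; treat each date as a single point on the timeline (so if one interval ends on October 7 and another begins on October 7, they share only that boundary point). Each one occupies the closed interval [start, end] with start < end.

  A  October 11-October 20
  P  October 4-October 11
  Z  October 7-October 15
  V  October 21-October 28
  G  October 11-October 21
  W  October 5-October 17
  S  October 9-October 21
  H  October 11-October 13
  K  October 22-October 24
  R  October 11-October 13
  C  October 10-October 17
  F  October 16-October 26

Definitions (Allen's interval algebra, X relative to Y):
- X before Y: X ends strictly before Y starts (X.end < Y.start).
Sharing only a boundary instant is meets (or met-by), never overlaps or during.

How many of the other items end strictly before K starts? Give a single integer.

Target K = [October 22, October 24].
A [October 11, October 20] → before → counts.
C [October 10, October 17] → before → counts.
F [October 16, October 26] → contains → no.
G [October 11, October 21] → before → counts.
H [October 11, October 13] → before → counts.
P [October 4, October 11] → before → counts.
R [October 11, October 13] → before → counts.
S [October 9, October 21] → before → counts.
V [October 21, October 28] → contains → no.
W [October 5, October 17] → before → counts.
Z [October 7, October 15] → before → counts.
Total: 9.

9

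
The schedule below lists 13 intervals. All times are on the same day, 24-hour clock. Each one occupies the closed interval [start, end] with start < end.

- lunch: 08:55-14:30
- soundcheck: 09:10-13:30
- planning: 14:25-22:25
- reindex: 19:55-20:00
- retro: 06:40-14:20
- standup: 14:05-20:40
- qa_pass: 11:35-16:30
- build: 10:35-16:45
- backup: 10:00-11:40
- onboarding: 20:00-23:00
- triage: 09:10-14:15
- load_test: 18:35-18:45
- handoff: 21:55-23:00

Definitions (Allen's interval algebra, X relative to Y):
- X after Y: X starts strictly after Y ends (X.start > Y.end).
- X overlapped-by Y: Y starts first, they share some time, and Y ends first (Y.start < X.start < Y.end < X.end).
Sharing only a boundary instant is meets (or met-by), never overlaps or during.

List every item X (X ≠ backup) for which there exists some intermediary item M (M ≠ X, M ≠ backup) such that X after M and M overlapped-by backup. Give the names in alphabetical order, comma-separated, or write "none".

handoff, load_test, onboarding, reindex

Target backup = [10:00, 11:40].
Intermediaries M with M overlapped-by backup: build, qa_pass.
Via build — items with X after build: handoff, load_test, onboarding, reindex.
Via qa_pass — items with X after qa_pass: handoff, load_test, onboarding, reindex.
Union: handoff, load_test, onboarding, reindex.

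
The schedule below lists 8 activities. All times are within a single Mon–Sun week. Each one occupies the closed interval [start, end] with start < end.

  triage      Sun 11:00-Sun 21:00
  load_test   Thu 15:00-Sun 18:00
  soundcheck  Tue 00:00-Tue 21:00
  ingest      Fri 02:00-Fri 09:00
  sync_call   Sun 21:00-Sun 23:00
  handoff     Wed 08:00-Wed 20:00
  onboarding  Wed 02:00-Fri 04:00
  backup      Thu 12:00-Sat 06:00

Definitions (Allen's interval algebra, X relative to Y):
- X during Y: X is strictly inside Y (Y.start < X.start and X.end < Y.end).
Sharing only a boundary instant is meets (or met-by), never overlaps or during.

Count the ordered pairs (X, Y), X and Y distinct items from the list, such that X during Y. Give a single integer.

3

Checking all 56 ordered pairs for relation 'during'; matching pairs in alphabetical order:
(handoff, onboarding): handoff during onboarding ✓
(ingest, backup): ingest during backup ✓
(ingest, load_test): ingest during load_test ✓
Count: 3.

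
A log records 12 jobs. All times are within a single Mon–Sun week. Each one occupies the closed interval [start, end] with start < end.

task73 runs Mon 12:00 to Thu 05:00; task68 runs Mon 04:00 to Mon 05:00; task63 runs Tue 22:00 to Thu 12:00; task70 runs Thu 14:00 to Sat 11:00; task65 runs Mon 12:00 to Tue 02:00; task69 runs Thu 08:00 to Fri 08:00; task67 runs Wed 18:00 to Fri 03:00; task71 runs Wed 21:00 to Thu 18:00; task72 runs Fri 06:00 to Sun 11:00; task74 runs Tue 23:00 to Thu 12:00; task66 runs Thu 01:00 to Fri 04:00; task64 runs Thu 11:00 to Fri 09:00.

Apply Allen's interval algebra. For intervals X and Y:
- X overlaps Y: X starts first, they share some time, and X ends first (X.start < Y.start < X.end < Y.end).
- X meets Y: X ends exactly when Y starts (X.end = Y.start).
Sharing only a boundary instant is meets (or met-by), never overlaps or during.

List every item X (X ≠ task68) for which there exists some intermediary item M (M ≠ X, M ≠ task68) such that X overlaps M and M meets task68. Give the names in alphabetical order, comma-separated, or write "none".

Target task68 = [Mon 04:00, Mon 05:00].
Intermediaries M with M meets task68: none.
Union: none.

none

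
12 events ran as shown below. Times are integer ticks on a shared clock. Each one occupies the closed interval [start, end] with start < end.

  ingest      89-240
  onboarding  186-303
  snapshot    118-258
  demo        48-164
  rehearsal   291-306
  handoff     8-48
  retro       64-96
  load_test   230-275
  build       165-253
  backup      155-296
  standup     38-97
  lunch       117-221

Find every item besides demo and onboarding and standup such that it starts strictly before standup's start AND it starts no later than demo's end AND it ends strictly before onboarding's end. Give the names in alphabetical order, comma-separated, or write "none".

handoff

Conditions: its start is strictly before standup's start (X.start < 38) AND its start is no later than demo's end (X.start <= 164) AND its end is strictly before onboarding's end (X.end < 303).
backup: start 155 < 38? ✗; start 155 <= 164? ✓; end 296 < 303? ✓ → no.
build: start 165 < 38? ✗; start 165 <= 164? ✗; end 253 < 303? ✓ → no.
handoff: start 8 < 38? ✓; start 8 <= 164? ✓; end 48 < 303? ✓ → yes.
ingest: start 89 < 38? ✗; start 89 <= 164? ✓; end 240 < 303? ✓ → no.
load_test: start 230 < 38? ✗; start 230 <= 164? ✗; end 275 < 303? ✓ → no.
lunch: start 117 < 38? ✗; start 117 <= 164? ✓; end 221 < 303? ✓ → no.
rehearsal: start 291 < 38? ✗; start 291 <= 164? ✗; end 306 < 303? ✗ → no.
retro: start 64 < 38? ✗; start 64 <= 164? ✓; end 96 < 303? ✓ → no.
snapshot: start 118 < 38? ✗; start 118 <= 164? ✓; end 258 < 303? ✓ → no.
Result: handoff.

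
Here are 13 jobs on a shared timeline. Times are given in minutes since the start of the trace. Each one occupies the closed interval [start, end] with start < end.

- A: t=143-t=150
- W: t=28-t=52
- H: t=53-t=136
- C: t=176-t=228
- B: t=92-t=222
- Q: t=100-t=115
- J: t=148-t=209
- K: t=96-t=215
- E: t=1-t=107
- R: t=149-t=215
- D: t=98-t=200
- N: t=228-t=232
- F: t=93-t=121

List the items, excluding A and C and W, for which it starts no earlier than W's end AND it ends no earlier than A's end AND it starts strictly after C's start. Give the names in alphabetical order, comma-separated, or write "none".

Conditions: its start is no earlier than W's end (X.start >= t=52) AND its end is no earlier than A's end (X.end >= t=150) AND its start is strictly after C's start (X.start > t=176).
B: start t=92 >= t=52? ✓; end t=222 >= t=150? ✓; start t=92 > t=176? ✗ → no.
D: start t=98 >= t=52? ✓; end t=200 >= t=150? ✓; start t=98 > t=176? ✗ → no.
E: start t=1 >= t=52? ✗; end t=107 >= t=150? ✗; start t=1 > t=176? ✗ → no.
F: start t=93 >= t=52? ✓; end t=121 >= t=150? ✗; start t=93 > t=176? ✗ → no.
H: start t=53 >= t=52? ✓; end t=136 >= t=150? ✗; start t=53 > t=176? ✗ → no.
J: start t=148 >= t=52? ✓; end t=209 >= t=150? ✓; start t=148 > t=176? ✗ → no.
K: start t=96 >= t=52? ✓; end t=215 >= t=150? ✓; start t=96 > t=176? ✗ → no.
N: start t=228 >= t=52? ✓; end t=232 >= t=150? ✓; start t=228 > t=176? ✓ → yes.
Q: start t=100 >= t=52? ✓; end t=115 >= t=150? ✗; start t=100 > t=176? ✗ → no.
R: start t=149 >= t=52? ✓; end t=215 >= t=150? ✓; start t=149 > t=176? ✗ → no.
Result: N.

N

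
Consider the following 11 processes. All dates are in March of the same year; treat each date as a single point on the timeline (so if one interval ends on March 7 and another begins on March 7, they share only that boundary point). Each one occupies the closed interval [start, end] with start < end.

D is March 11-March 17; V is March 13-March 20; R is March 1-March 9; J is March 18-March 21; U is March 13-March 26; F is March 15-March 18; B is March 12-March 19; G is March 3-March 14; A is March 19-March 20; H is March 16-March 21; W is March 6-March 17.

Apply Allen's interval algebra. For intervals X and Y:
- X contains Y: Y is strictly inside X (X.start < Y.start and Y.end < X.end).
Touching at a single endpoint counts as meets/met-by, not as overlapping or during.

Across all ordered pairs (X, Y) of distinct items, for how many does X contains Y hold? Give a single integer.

Checking all 110 ordered pairs for relation 'contains'; matching pairs in alphabetical order:
(B, F): B contains F ✓
(H, A): H contains A ✓
(J, A): J contains A ✓
(U, A): U contains A ✓
(U, F): U contains F ✓
(U, H): U contains H ✓
(U, J): U contains J ✓
(V, F): V contains F ✓
Count: 8.

8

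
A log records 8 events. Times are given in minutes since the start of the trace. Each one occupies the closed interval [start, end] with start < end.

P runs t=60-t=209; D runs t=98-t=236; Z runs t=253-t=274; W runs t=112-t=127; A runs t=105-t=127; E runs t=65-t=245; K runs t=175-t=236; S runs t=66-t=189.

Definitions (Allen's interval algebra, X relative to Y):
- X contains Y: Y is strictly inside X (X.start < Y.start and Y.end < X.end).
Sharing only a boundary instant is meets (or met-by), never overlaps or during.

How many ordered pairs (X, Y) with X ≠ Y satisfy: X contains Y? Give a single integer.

12

Checking all 56 ordered pairs for relation 'contains'; matching pairs in alphabetical order:
(D, A): D contains A ✓
(D, W): D contains W ✓
(E, A): E contains A ✓
(E, D): E contains D ✓
(E, K): E contains K ✓
(E, S): E contains S ✓
(E, W): E contains W ✓
(P, A): P contains A ✓
(P, S): P contains S ✓
(P, W): P contains W ✓
(S, A): S contains A ✓
(S, W): S contains W ✓
Count: 12.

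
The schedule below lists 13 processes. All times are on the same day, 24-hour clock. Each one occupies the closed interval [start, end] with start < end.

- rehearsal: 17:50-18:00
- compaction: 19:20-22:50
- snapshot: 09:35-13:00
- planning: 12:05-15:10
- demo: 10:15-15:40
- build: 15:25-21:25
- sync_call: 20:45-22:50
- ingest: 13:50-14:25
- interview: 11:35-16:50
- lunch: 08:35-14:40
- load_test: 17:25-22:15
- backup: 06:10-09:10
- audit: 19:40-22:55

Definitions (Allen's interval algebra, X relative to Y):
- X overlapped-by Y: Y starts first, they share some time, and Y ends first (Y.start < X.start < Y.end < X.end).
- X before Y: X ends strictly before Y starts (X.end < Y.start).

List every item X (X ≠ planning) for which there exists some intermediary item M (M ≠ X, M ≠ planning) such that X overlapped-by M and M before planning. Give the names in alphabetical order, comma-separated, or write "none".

Target planning = [12:05, 15:10].
Intermediaries M with M before planning: backup.
Via backup — items with X overlapped-by backup: lunch.
Union: lunch.

lunch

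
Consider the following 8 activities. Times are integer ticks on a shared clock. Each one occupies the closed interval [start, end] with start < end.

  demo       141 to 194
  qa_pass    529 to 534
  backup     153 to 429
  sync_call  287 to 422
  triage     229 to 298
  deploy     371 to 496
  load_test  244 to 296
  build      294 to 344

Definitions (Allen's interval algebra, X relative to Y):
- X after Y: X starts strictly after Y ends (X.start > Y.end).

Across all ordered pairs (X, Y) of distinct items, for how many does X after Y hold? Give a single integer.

Checking all 56 ordered pairs for relation 'after'; matching pairs in alphabetical order:
(build, demo): build after demo ✓
(deploy, build): deploy after build ✓
(deploy, demo): deploy after demo ✓
(deploy, load_test): deploy after load_test ✓
(deploy, triage): deploy after triage ✓
(load_test, demo): load_test after demo ✓
(qa_pass, backup): qa_pass after backup ✓
(qa_pass, build): qa_pass after build ✓
(qa_pass, demo): qa_pass after demo ✓
(qa_pass, deploy): qa_pass after deploy ✓
(qa_pass, load_test): qa_pass after load_test ✓
(qa_pass, sync_call): qa_pass after sync_call ✓
(qa_pass, triage): qa_pass after triage ✓
(sync_call, demo): sync_call after demo ✓
(triage, demo): triage after demo ✓
Count: 15.

15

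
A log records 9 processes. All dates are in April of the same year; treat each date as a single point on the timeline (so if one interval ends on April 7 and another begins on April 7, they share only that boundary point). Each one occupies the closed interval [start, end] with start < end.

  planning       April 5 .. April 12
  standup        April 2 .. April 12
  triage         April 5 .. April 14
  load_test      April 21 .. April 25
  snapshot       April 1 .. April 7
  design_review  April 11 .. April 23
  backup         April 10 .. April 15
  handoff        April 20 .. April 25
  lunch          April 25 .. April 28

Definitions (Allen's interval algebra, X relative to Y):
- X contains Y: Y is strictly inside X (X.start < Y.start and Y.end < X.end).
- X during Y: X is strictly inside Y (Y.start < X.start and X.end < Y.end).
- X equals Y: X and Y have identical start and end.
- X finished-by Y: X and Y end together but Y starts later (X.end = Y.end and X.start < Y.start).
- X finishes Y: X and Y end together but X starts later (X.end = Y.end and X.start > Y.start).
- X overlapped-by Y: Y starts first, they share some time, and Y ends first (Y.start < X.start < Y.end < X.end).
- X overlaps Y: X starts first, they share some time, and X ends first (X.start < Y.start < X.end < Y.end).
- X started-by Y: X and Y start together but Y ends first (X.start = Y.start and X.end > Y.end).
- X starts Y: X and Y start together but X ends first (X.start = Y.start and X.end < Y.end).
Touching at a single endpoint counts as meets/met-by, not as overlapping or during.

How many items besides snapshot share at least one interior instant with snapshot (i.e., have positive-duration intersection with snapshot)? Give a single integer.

Target snapshot = [April 1, April 7].
backup [April 10, April 15] → after → no.
design_review [April 11, April 23] → after → no.
handoff [April 20, April 25] → after → no.
load_test [April 21, April 25] → after → no.
lunch [April 25, April 28] → after → no.
planning [April 5, April 12] → overlapped-by → counts.
standup [April 2, April 12] → overlapped-by → counts.
triage [April 5, April 14] → overlapped-by → counts.
Total: 3.

3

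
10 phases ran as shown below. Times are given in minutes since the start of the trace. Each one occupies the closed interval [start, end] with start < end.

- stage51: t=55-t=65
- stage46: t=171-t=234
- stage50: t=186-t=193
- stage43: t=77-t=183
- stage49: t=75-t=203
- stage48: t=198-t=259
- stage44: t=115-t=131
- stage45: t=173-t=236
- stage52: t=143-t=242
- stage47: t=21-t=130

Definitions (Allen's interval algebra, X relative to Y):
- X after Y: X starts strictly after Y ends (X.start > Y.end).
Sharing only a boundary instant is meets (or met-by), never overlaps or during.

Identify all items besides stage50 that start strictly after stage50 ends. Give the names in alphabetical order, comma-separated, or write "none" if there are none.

Target stage50 = [t=186, t=193].
stage43 [t=77, t=183] → before → no.
stage44 [t=115, t=131] → before → no.
stage45 [t=173, t=236] → contains → no.
stage46 [t=171, t=234] → contains → no.
stage47 [t=21, t=130] → before → no.
stage48 [t=198, t=259] → after → yes.
stage49 [t=75, t=203] → contains → no.
stage51 [t=55, t=65] → before → no.
stage52 [t=143, t=242] → contains → no.
Result: stage48.

stage48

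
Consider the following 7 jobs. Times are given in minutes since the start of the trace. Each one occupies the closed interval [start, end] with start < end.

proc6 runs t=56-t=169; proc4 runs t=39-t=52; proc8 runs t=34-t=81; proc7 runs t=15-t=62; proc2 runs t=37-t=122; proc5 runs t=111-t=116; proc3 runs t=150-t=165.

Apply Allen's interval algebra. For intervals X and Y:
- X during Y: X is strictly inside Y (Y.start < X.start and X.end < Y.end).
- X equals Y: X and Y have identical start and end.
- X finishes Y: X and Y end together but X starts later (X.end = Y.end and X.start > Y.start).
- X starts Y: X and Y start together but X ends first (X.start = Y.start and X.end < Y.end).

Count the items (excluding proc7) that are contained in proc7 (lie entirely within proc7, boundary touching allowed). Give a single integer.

1

Target proc7 = [t=15, t=62].
proc2 [t=37, t=122] → overlapped-by → no.
proc3 [t=150, t=165] → after → no.
proc4 [t=39, t=52] → during → counts.
proc5 [t=111, t=116] → after → no.
proc6 [t=56, t=169] → overlapped-by → no.
proc8 [t=34, t=81] → overlapped-by → no.
Total: 1.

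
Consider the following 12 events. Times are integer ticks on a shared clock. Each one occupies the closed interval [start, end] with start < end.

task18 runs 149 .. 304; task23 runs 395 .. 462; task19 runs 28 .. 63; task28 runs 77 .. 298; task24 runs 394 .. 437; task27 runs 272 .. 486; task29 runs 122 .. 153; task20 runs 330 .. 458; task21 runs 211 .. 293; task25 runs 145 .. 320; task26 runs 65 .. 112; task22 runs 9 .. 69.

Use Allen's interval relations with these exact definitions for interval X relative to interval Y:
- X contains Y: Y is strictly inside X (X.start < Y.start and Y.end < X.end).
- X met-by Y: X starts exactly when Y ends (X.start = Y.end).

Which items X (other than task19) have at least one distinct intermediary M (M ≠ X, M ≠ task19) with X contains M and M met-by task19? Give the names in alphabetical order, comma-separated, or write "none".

none

Target task19 = [28, 63].
Intermediaries M with M met-by task19: none.
Union: none.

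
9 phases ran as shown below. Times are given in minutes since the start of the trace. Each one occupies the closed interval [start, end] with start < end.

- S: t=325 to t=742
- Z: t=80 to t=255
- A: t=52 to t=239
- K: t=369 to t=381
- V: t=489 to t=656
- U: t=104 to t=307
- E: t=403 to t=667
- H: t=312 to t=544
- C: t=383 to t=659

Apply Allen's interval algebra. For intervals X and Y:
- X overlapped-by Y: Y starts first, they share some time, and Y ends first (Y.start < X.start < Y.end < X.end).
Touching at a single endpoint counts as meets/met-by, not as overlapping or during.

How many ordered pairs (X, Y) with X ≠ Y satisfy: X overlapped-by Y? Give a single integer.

8

Checking all 72 ordered pairs for relation 'overlapped-by'; matching pairs in alphabetical order:
(C, H): C overlapped-by H ✓
(E, C): E overlapped-by C ✓
(E, H): E overlapped-by H ✓
(S, H): S overlapped-by H ✓
(U, A): U overlapped-by A ✓
(U, Z): U overlapped-by Z ✓
(V, H): V overlapped-by H ✓
(Z, A): Z overlapped-by A ✓
Count: 8.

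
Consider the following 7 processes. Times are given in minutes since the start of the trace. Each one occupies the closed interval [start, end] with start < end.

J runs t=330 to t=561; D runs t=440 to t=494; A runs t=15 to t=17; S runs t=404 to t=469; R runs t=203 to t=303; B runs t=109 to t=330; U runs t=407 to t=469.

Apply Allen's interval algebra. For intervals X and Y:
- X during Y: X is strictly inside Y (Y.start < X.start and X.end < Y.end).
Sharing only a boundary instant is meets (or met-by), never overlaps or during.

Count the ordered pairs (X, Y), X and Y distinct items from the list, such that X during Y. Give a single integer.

Checking all 42 ordered pairs for relation 'during'; matching pairs in alphabetical order:
(D, J): D during J ✓
(R, B): R during B ✓
(S, J): S during J ✓
(U, J): U during J ✓
Count: 4.

4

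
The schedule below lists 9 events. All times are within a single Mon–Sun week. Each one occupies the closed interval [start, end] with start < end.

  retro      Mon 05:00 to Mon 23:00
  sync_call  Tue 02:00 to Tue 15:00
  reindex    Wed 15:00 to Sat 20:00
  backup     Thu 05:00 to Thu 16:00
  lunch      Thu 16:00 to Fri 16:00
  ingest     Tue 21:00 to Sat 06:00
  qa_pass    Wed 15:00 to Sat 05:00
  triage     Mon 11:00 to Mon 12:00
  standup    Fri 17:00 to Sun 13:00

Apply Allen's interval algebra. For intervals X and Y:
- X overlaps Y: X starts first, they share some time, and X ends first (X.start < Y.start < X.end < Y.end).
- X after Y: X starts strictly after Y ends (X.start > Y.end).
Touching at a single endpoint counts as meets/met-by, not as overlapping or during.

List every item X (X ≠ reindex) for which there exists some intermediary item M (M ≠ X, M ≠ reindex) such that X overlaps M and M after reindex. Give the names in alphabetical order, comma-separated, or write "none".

none

Target reindex = [Wed 15:00, Sat 20:00].
Intermediaries M with M after reindex: none.
Union: none.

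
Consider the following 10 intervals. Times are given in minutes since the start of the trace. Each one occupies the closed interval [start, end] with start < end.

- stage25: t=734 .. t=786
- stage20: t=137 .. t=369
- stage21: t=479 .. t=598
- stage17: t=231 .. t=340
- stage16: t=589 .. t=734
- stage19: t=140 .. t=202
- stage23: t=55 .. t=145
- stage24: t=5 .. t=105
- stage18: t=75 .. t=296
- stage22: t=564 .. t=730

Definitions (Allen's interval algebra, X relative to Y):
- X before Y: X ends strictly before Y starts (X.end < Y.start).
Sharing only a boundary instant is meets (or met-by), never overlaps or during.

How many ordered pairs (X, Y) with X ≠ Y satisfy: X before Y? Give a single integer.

Checking all 90 ordered pairs for relation 'before'; matching pairs in alphabetical order:
(stage17, stage16): stage17 before stage16 ✓
(stage17, stage21): stage17 before stage21 ✓
(stage17, stage22): stage17 before stage22 ✓
(stage17, stage25): stage17 before stage25 ✓
(stage18, stage16): stage18 before stage16 ✓
(stage18, stage21): stage18 before stage21 ✓
(stage18, stage22): stage18 before stage22 ✓
(stage18, stage25): stage18 before stage25 ✓
(stage19, stage16): stage19 before stage16 ✓
(stage19, stage17): stage19 before stage17 ✓
(stage19, stage21): stage19 before stage21 ✓
(stage19, stage22): stage19 before stage22 ✓
(stage19, stage25): stage19 before stage25 ✓
(stage20, stage16): stage20 before stage16 ✓
(stage20, stage21): stage20 before stage21 ✓
(stage20, stage22): stage20 before stage22 ✓
(stage20, stage25): stage20 before stage25 ✓
(stage21, stage25): stage21 before stage25 ✓
(stage22, stage25): stage22 before stage25 ✓
(stage23, stage16): stage23 before stage16 ✓
(stage23, stage17): stage23 before stage17 ✓
(stage23, stage21): stage23 before stage21 ✓
(stage23, stage22): stage23 before stage22 ✓
(stage23, stage25): stage23 before stage25 ✓
... plus 7 further pairs not listed.
Count: 31.

31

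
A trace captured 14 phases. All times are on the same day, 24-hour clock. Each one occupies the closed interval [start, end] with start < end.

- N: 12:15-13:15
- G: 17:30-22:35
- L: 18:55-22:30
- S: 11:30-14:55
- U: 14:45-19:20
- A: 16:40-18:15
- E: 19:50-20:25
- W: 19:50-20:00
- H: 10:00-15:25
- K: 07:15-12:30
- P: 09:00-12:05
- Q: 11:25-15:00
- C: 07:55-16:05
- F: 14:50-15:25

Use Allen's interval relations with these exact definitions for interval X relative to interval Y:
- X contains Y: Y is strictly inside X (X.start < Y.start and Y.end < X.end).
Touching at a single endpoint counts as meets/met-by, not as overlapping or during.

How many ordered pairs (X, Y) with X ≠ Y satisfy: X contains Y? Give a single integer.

20

Checking all 182 ordered pairs for relation 'contains'; matching pairs in alphabetical order:
(C, F): C contains F ✓
(C, H): C contains H ✓
(C, N): C contains N ✓
(C, P): C contains P ✓
(C, Q): C contains Q ✓
(C, S): C contains S ✓
(G, E): G contains E ✓
(G, L): G contains L ✓
(G, W): G contains W ✓
(H, N): H contains N ✓
(H, Q): H contains Q ✓
(H, S): H contains S ✓
(K, P): K contains P ✓
(L, E): L contains E ✓
(L, W): L contains W ✓
(Q, N): Q contains N ✓
(Q, S): Q contains S ✓
(S, N): S contains N ✓
(U, A): U contains A ✓
(U, F): U contains F ✓
Count: 20.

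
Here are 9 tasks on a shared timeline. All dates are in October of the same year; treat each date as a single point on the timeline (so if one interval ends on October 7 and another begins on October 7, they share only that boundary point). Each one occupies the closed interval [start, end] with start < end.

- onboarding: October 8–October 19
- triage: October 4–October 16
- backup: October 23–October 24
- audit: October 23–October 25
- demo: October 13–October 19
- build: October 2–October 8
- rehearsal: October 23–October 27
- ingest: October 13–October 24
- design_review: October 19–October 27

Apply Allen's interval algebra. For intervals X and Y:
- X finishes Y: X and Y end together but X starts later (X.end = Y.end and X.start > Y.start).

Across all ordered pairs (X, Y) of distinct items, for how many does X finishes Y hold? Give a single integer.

Checking all 72 ordered pairs for relation 'finishes'; matching pairs in alphabetical order:
(backup, ingest): backup finishes ingest ✓
(demo, onboarding): demo finishes onboarding ✓
(rehearsal, design_review): rehearsal finishes design_review ✓
Count: 3.

3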